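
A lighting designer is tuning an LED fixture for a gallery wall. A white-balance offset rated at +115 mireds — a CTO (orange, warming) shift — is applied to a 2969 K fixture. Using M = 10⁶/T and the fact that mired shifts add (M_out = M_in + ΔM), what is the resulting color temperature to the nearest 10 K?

2210 K

M_in = 10⁶/2969 = 336.81 mireds.
M_out = 336.81 + (+115) = 451.81 mireds.
T_out = 10⁶/451.81 = 2213.3 K → 2210 K.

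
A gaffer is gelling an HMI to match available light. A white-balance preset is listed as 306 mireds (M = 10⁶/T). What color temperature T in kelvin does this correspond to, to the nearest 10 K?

3270 K

T = 10⁶ / 306 = 3267.97 K → 3270 K.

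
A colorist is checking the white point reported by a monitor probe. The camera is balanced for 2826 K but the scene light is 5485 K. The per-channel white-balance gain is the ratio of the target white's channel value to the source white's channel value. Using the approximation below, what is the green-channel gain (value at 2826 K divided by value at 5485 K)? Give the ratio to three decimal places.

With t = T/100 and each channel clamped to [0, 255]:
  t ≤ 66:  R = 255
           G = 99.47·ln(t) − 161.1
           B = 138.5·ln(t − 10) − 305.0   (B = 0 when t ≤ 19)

At 5485 K (t = 54.85):
  G = 99.47·ln 54.85 − 161.1 = 99.47·4.0046 − 161.1 = 237.238.
At 2826 K (t = 28.26):
  G = 99.47·ln 28.26 − 161.1 = 99.47·3.3414 − 161.1 = 171.274.
Gain = 171.274 / 237.238 = 0.7219 → 0.722.

0.722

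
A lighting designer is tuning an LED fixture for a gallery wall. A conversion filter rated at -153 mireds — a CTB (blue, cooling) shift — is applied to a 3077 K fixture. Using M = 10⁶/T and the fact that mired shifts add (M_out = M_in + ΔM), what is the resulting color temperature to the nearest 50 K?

M_in = 10⁶/3077 = 324.99 mireds.
M_out = 324.99 + (-153) = 171.99 mireds.
T_out = 10⁶/171.99 = 5814.2 K → 5800 K.

5800 K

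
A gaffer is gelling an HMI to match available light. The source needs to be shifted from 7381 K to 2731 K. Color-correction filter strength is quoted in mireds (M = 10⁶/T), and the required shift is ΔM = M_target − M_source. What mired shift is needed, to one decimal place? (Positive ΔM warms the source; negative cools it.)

M_source = 10⁶/7381 = 135.483; M_target = 10⁶/2731 = 366.166.
ΔM = 366.166 − 135.483 = 230.683 → +230.7 mireds, a warming shift.

+230.7 mireds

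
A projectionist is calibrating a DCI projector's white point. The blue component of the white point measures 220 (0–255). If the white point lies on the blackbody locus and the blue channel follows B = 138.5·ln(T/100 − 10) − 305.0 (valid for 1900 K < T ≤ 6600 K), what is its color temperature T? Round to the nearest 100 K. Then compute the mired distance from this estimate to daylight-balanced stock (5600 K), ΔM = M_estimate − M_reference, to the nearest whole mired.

+7 mireds

ln(t − 10) = (220 + 305.0) / 138.5 = 3.7906.
t − 10 = e^3.7906 = 44.284, so t = 54.284.
T = 100·t = 5428 K → 5400 K to the nearest 100 K.
M_estimate = 10⁶/5400 = 185.19; M_reference = 10⁶/5600 = 178.57.
ΔM = 185.19 − 178.57 = 6.61 → +7 mireds.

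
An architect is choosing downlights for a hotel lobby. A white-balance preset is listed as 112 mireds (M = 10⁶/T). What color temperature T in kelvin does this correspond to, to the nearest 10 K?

8930 K

T = 10⁶ / 112 = 8928.57 K → 8930 K.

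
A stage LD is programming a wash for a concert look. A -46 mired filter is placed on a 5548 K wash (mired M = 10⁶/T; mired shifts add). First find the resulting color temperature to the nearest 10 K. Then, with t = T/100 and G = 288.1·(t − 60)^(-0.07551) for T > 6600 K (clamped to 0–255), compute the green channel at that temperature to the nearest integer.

235

M_in = 10⁶/5548 = 180.25; M_out = 180.25 + (-46) = 134.25.
T_out = 10⁶/134.25 = 7449.1 K → 7450 K; t = 74.5.
G = 288.1·(74.5 − 60)^(-0.07551) = 288.1·14.5^(-0.07551) = 288.1·0.81716 = 235.423.
Rounded: 235.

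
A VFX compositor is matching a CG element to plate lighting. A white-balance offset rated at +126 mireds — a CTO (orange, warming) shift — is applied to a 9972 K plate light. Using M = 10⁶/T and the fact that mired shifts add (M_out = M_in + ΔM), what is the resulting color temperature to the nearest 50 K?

4400 K

M_in = 10⁶/9972 = 100.28 mireds.
M_out = 100.28 + (+126) = 226.28 mireds.
T_out = 10⁶/226.28 = 4419.3 K → 4400 K.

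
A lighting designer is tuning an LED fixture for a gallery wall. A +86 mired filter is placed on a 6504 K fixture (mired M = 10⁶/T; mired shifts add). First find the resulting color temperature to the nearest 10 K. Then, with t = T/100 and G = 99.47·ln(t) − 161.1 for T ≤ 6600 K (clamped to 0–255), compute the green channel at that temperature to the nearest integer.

M_in = 10⁶/6504 = 153.75; M_out = 153.75 + (+86) = 239.75.
T_out = 10⁶/239.75 = 4171.0 K → 4170 K; t = 41.7.
G = 99.47·ln 41.7 − 161.1 = 99.47·3.7305 − 161.1 = 209.973.
Rounded: 210.

210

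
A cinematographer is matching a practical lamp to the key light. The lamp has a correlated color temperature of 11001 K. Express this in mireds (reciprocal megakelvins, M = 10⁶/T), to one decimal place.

90.9 mireds

M = 10⁶ / 11001 = 90.901 → 90.9 mireds.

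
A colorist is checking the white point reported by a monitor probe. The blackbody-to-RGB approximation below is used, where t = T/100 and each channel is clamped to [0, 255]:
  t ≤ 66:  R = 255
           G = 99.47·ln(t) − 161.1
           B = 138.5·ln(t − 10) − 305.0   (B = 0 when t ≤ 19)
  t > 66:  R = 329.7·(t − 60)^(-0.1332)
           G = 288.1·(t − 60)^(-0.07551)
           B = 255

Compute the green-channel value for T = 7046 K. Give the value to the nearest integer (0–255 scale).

241

t = 7046/100 = 70.46; the t > 66 branch applies.
G = 288.1·(70.46 − 60)^(-0.07551) = 288.1·10.46^(-0.07551) = 288.1·0.83756 = 241.301.
Rounded: 241.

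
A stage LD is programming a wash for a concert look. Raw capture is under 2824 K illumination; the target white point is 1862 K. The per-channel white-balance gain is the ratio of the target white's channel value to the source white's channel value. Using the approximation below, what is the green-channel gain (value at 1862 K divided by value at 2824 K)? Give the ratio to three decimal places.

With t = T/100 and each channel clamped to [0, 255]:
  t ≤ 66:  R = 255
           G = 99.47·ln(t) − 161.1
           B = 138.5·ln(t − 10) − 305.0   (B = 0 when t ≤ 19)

At 2824 K (t = 28.24):
  G = 99.47·ln 28.24 − 161.1 = 99.47·3.3407 − 161.1 = 171.203.
At 1862 K (t = 18.62):
  G = 99.47·ln 18.62 − 161.1 = 99.47·2.9242 − 161.1 = 129.774.
Gain = 129.774 / 171.203 = 0.7580 → 0.758.

0.758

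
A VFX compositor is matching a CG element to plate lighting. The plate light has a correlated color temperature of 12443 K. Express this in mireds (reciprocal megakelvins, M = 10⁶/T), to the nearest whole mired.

80 mireds

M = 10⁶ / 12443 = 80.366 → 80 mireds.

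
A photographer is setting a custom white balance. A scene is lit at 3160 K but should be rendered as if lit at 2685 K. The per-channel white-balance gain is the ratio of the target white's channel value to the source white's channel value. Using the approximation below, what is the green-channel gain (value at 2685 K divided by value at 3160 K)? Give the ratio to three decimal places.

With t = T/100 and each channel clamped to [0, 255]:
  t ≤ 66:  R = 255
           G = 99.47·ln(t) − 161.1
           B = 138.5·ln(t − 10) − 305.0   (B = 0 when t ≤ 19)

At 3160 K (t = 31.6):
  G = 99.47·ln 31.6 − 161.1 = 99.47·3.4532 − 161.1 = 182.386.
At 2685 K (t = 26.85):
  G = 99.47·ln 26.85 − 161.1 = 99.47·3.2903 − 161.1 = 166.183.
Gain = 166.183 / 182.386 = 0.9112 → 0.911.

0.911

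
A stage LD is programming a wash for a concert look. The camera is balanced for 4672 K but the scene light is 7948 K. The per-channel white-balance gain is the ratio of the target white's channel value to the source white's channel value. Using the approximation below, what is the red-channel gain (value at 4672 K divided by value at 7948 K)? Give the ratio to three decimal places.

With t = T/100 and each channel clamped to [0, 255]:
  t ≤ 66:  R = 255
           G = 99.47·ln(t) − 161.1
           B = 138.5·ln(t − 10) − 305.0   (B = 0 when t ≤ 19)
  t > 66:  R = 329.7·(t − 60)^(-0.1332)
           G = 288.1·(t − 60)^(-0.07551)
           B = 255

At 7948 K (t = 79.48):
  R = 329.7·(79.48 − 60)^(-0.1332) = 329.7·19.48^(-0.1332) = 329.7·0.67333 = 221.996.
At 4672 K (t = 46.72):
  R = 255 by definition for t ≤ 66.
Gain = 255.000 / 221.996 = 1.1487 → 1.149.

1.149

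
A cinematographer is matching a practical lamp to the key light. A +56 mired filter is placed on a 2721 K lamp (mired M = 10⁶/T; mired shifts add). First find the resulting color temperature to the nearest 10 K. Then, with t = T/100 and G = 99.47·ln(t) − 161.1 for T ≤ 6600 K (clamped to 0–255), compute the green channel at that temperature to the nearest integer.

M_in = 10⁶/2721 = 367.51; M_out = 367.51 + (+56) = 423.51.
T_out = 10⁶/423.51 = 2361.2 K → 2360 K; t = 23.6.
G = 99.47·ln 23.6 − 161.1 = 99.47·3.1612 − 161.1 = 153.349.
Rounded: 153.

153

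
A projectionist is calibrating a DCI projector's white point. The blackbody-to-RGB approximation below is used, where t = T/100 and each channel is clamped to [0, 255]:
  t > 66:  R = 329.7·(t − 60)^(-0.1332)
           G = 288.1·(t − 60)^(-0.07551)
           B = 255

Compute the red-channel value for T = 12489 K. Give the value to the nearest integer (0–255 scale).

189

t = 12489/100 = 124.89; the t > 66 branch applies.
R = 329.7·(124.89 − 60)^(-0.1332) = 329.7·64.89^(-0.1332) = 329.7·0.57361 = 189.120.
Rounded: 189.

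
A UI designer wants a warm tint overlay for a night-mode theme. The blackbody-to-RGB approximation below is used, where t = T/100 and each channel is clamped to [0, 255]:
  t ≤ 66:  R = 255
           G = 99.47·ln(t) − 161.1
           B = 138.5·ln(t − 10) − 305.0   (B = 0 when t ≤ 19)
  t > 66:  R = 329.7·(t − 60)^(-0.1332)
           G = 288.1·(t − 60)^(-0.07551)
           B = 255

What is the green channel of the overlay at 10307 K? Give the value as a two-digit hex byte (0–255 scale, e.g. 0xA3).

t = 10307/100 = 103.07; the t > 66 branch applies.
G = 288.1·(103.07 − 60)^(-0.07551) = 288.1·43.07^(-0.07551) = 288.1·0.75267 = 216.844.
Rounded: 217; in hex, 0xD9.

0xD9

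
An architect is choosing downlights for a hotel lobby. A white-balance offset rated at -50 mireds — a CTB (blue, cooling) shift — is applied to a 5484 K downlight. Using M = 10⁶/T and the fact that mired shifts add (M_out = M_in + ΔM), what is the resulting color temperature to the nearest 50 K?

7550 K

M_in = 10⁶/5484 = 182.35 mireds.
M_out = 182.35 + (-50) = 132.35 mireds.
T_out = 10⁶/132.35 = 7555.8 K → 7550 K.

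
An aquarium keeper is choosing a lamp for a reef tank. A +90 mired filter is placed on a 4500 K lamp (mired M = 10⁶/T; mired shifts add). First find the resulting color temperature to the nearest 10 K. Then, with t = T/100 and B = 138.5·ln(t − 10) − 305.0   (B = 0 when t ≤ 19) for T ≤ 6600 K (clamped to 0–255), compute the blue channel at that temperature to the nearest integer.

M_in = 10⁶/4500 = 222.22; M_out = 222.22 + (+90) = 312.22.
T_out = 10⁶/312.22 = 3202.8 K → 3200 K; t = 32.
B = 138.5·ln(32 − 10) − 305.0 = 138.5·ln 22 − 305.0 = 138.5·3.0910 − 305.0 = 123.109.
Rounded: 123.

123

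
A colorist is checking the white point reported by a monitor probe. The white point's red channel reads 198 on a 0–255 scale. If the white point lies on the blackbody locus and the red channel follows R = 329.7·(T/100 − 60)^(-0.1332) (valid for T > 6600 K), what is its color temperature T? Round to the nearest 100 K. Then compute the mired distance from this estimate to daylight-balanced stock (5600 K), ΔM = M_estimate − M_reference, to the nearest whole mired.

-84 mireds

(t − 60)^(-0.1332) = 198/329.7 = 0.60055.
t − 60 = 0.60055^(1/-0.1332) = 0.60055^(-7.508) = 45.980, so t = 105.980.
T = 100·t = 10598 K → 10600 K to the nearest 100 K.
M_estimate = 10⁶/10600 = 94.34; M_reference = 10⁶/5600 = 178.57.
ΔM = 94.34 − 178.57 = -84.23 → -84 mireds.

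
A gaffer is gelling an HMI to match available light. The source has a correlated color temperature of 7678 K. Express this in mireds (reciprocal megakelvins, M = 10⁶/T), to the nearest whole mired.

M = 10⁶ / 7678 = 130.242 → 130 mireds.

130 mireds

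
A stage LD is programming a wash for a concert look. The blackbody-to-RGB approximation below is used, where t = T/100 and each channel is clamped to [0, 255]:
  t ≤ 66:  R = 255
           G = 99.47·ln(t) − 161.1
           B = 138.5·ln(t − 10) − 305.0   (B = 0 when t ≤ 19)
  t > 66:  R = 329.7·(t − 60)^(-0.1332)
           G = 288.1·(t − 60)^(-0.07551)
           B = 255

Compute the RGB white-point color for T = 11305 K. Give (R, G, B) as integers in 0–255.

(194, 213, 255)

t = 11305/100 = 113.05; the t > 66 branch applies.
R = 329.7·(113.05 − 60)^(-0.1332) = 329.7·53.05^(-0.1332) = 329.7·0.58921 = 194.263.
G = 288.1·(113.05 − 60)^(-0.07551) = 288.1·53.05^(-0.07551) = 288.1·0.74092 = 213.458.
B = 255 by definition for t > 66.
Rounded: (194, 213, 255).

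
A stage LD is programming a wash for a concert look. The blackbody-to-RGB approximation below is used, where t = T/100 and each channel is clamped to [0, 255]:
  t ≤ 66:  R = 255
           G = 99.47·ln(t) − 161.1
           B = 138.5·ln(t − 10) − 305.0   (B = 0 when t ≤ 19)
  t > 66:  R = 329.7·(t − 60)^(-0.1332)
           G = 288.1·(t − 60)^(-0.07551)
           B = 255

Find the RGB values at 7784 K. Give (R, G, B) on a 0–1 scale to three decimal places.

t = 7784/100 = 77.84; the t > 66 branch applies.
R = 329.7·(77.84 − 60)^(-0.1332) = 329.7·17.84^(-0.1332) = 329.7·0.68126 = 224.612.
G = 288.1·(77.84 − 60)^(-0.07551) = 288.1·17.84^(-0.07551) = 288.1·0.80447 = 231.766.
B = 255 by definition for t > 66.
Dividing each by 255: (0.8808, 0.9089, 1.0000) → (0.881, 0.909, 1.000).

(0.881, 0.909, 1.000)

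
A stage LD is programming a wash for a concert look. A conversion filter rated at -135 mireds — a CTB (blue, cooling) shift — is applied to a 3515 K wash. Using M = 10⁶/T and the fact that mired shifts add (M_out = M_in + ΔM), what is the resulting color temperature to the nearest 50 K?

6700 K

M_in = 10⁶/3515 = 284.50 mireds.
M_out = 284.50 + (-135) = 149.50 mireds.
T_out = 10⁶/149.50 = 6689.2 K → 6700 K.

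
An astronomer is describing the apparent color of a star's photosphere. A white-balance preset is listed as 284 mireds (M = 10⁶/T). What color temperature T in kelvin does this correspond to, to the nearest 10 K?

3520 K

T = 10⁶ / 284 = 3521.13 K → 3520 K.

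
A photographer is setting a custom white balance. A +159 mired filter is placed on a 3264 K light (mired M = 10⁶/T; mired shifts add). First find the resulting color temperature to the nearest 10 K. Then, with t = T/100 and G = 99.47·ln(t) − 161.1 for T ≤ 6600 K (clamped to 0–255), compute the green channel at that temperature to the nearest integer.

144

M_in = 10⁶/3264 = 306.37; M_out = 306.37 + (+159) = 465.37.
T_out = 10⁶/465.37 = 2148.8 K → 2150 K; t = 21.5.
G = 99.47·ln 21.5 − 161.1 = 99.47·3.0681 − 161.1 = 144.079.
Rounded: 144.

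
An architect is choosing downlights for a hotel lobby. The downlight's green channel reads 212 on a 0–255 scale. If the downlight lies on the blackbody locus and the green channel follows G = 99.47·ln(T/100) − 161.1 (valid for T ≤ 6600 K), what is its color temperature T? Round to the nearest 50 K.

ln t = (212 + 161.1) / 99.47 = 3.7509.
t = e^3.7509 = 42.559.
T = 100·t = 4256 K → 4250 K to the nearest 50 K.

4250 K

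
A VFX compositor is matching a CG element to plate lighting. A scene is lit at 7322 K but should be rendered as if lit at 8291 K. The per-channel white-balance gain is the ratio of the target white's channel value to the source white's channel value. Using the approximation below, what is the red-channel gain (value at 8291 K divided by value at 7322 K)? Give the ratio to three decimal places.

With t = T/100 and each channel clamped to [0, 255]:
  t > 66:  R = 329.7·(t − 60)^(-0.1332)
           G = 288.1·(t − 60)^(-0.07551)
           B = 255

0.929

At 7322 K (t = 73.22):
  R = 329.7·(73.22 − 60)^(-0.1332) = 329.7·13.22^(-0.1332) = 329.7·0.70901 = 233.760.
At 8291 K (t = 82.91):
  R = 329.7·(82.91 − 60)^(-0.1332) = 329.7·22.91^(-0.1332) = 329.7·0.65894 = 217.252.
Gain = 217.252 / 233.760 = 0.9294 → 0.929.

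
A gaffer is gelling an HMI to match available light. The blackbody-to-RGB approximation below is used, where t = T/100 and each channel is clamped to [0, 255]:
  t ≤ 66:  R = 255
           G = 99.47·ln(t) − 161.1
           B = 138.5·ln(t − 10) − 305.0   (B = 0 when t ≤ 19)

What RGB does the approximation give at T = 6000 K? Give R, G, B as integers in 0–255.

t = 6000/100 = 60; the t ≤ 66 branch applies.
R = 255 by definition for t ≤ 66.
G = 99.47·ln 60 − 161.1 = 99.47·4.0943 − 161.1 = 246.164.
B = 138.5·ln(60 − 10) − 305.0 = 138.5·ln 50 − 305.0 = 138.5·3.9120 − 305.0 = 236.815.
Rounded: (255, 246, 237).

R=255, G=246, B=237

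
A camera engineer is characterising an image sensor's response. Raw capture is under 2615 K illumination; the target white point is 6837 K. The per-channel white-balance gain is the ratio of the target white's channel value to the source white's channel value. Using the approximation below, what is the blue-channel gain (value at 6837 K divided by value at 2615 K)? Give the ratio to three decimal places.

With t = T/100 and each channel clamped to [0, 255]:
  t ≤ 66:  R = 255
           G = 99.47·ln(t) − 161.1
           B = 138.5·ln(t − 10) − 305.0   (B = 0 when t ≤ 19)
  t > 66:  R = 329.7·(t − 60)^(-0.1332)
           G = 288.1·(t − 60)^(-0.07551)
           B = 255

At 2615 K (t = 26.15):
  B = 138.5·ln(26.15 − 10) − 305.0 = 138.5·ln 16.15 − 305.0 = 138.5·2.7819 − 305.0 = 80.296.
At 6837 K (t = 68.37):
  B = 255 by definition for t > 66.
Gain = 255.000 / 80.296 = 3.1758 → 3.176.

3.176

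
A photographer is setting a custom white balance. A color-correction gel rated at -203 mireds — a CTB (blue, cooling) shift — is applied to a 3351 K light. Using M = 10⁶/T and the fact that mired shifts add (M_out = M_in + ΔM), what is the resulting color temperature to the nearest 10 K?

M_in = 10⁶/3351 = 298.42 mireds.
M_out = 298.42 + (-203) = 95.42 mireds.
T_out = 10⁶/95.42 = 10480.2 K → 10480 K.

10480 K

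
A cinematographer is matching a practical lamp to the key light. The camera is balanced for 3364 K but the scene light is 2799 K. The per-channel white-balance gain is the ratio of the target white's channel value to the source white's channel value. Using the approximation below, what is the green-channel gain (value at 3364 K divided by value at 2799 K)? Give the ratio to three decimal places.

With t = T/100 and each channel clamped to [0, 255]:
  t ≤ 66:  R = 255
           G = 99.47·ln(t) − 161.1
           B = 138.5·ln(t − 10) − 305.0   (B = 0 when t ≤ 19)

At 2799 K (t = 27.99):
  G = 99.47·ln 27.99 − 161.1 = 99.47·3.3318 − 161.1 = 170.319.
At 3364 K (t = 33.64):
  G = 99.47·ln 33.64 − 161.1 = 99.47·3.5157 − 161.1 = 188.608.
Gain = 188.608 / 170.319 = 1.1074 → 1.107.

1.107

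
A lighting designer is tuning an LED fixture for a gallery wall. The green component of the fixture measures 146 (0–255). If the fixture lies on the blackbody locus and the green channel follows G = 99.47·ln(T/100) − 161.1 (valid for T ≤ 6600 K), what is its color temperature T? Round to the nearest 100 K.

2200 K

ln t = (146 + 161.1) / 99.47 = 3.0874.
t = e^3.0874 = 21.919.
T = 100·t = 2192 K → 2200 K to the nearest 100 K.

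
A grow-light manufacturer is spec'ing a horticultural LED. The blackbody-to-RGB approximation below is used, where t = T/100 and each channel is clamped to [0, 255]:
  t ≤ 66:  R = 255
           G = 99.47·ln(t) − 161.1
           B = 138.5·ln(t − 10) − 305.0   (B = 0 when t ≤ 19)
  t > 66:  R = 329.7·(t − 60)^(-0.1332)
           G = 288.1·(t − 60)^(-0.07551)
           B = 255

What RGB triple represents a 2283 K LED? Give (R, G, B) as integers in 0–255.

(255, 150, 48)

t = 2283/100 = 22.83; the t ≤ 66 branch applies.
R = 255 by definition for t ≤ 66.
G = 99.47·ln 22.83 − 161.1 = 99.47·3.1281 − 161.1 = 150.050.
B = 138.5·ln(22.83 − 10) − 305.0 = 138.5·ln 12.83 − 305.0 = 138.5·2.5518 − 305.0 = 48.422.
Rounded: (255, 150, 48).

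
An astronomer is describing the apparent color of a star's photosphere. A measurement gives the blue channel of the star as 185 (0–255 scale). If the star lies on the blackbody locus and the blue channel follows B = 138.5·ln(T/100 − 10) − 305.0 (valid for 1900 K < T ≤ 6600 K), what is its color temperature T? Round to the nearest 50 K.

4450 K

ln(t − 10) = (185 + 305.0) / 138.5 = 3.5379.
t − 10 = e^3.5379 = 34.395, so t = 44.395.
T = 100·t = 4439 K → 4450 K to the nearest 50 K.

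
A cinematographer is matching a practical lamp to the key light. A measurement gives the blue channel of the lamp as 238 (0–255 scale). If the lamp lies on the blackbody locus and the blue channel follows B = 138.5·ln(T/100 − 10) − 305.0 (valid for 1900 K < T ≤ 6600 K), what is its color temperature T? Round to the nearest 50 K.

6050 K

ln(t − 10) = (238 + 305.0) / 138.5 = 3.9206.
t − 10 = e^3.9206 = 50.430, so t = 60.430.
T = 100·t = 6043 K → 6050 K to the nearest 50 K.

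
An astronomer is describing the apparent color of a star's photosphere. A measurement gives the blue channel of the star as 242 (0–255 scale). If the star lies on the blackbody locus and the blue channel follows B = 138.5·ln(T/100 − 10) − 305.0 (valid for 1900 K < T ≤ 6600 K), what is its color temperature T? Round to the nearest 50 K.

ln(t − 10) = (242 + 305.0) / 138.5 = 3.9495.
t − 10 = e^3.9495 = 51.907, so t = 61.907.
T = 100·t = 6191 K → 6200 K to the nearest 50 K.

6200 K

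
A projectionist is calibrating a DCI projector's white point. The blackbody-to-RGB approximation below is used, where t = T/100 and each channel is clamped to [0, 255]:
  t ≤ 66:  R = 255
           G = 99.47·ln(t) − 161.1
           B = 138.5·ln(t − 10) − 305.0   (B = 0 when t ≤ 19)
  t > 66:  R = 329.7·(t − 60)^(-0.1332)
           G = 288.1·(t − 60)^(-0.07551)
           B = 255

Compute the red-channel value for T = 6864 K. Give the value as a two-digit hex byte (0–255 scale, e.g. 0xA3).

t = 6864/100 = 68.64; the t > 66 branch applies.
R = 329.7·(68.64 − 60)^(-0.1332) = 329.7·8.64^(-0.1332) = 329.7·0.75034 = 247.386.
Rounded: 247; in hex, 0xF7.

0xF7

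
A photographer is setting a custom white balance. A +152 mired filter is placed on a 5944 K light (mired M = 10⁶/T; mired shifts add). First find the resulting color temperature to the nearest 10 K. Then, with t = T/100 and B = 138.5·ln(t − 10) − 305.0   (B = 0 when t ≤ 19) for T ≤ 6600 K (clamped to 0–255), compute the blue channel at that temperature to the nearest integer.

118

M_in = 10⁶/5944 = 168.24; M_out = 168.24 + (+152) = 320.24.
T_out = 10⁶/320.24 = 3122.7 K → 3120 K; t = 31.2.
B = 138.5·ln(31.2 − 10) − 305.0 = 138.5·ln 21.2 − 305.0 = 138.5·3.0540 − 305.0 = 117.979.
Rounded: 118.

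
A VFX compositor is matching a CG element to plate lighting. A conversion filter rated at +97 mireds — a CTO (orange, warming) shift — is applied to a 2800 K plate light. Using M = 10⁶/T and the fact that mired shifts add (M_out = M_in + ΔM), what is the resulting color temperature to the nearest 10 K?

M_in = 10⁶/2800 = 357.14 mireds.
M_out = 357.14 + (+97) = 454.14 mireds.
T_out = 10⁶/454.14 = 2202.0 K → 2200 K.

2200 K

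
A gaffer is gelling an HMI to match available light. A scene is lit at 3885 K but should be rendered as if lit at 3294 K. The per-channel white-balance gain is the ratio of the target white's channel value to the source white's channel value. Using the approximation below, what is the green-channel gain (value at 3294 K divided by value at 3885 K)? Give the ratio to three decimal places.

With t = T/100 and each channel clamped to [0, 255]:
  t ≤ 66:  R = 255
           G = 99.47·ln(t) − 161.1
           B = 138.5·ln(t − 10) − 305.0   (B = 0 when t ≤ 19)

At 3885 K (t = 38.85):
  G = 99.47·ln 38.85 − 161.1 = 99.47·3.6597 − 161.1 = 202.931.
At 3294 K (t = 32.94):
  G = 99.47·ln 32.94 − 161.1 = 99.47·3.4947 − 161.1 = 186.517.
Gain = 186.517 / 202.931 = 0.9191 → 0.919.

0.919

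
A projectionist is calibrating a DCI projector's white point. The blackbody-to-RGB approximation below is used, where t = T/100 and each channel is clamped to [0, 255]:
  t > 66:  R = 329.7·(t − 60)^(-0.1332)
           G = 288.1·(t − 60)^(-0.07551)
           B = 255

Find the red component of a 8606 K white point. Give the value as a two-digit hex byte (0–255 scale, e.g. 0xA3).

0xD6

t = 8606/100 = 86.06; the t > 66 branch applies.
R = 329.7·(86.06 − 60)^(-0.1332) = 329.7·26.06^(-0.1332) = 329.7·0.64773 = 213.556.
Rounded: 214; in hex, 0xD6.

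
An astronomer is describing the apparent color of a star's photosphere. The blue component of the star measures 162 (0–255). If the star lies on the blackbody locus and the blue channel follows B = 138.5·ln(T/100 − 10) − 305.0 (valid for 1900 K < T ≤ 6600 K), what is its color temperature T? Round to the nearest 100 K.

ln(t − 10) = (162 + 305.0) / 138.5 = 3.3718.
t − 10 = e^3.3718 = 29.132, so t = 39.132.
T = 100·t = 3913 K → 3900 K to the nearest 100 K.

3900 K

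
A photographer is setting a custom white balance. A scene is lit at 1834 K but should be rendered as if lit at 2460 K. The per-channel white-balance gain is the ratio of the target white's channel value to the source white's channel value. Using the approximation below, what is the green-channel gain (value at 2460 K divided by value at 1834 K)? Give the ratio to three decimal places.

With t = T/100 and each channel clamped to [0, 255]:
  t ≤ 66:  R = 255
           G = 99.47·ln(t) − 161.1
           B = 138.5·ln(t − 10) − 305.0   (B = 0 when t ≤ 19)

At 1834 K (t = 18.34):
  G = 99.47·ln 18.34 − 161.1 = 99.47·2.9091 − 161.1 = 128.267.
At 2460 K (t = 24.6):
  G = 99.47·ln 24.6 − 161.1 = 99.47·3.2027 − 161.1 = 157.477.
Gain = 157.477 / 128.267 = 1.2277 → 1.228.

1.228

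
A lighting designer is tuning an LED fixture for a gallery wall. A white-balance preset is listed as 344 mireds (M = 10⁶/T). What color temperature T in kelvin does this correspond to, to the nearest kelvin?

2907 K

T = 10⁶ / 344 = 2906.98 K → 2907 K.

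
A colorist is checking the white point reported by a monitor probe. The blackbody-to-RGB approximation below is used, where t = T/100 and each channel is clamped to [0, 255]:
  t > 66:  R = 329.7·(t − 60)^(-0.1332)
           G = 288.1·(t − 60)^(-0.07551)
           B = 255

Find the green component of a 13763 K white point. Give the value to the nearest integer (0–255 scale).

t = 13763/100 = 137.63; the t > 66 branch applies.
G = 288.1·(137.63 − 60)^(-0.07551) = 288.1·77.63^(-0.07551) = 288.1·0.71992 = 207.409.
Rounded: 207.

207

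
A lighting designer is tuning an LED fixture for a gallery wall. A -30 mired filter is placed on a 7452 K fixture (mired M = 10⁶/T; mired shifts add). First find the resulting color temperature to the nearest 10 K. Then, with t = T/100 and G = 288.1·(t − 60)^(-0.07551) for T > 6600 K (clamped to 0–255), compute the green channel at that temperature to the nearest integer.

M_in = 10⁶/7452 = 134.19; M_out = 134.19 + (-30) = 104.19.
T_out = 10⁶/104.19 = 9597.7 K → 9600 K; t = 96.
G = 288.1·(96 − 60)^(-0.07551) = 288.1·36^(-0.07551) = 288.1·0.76293 = 219.800.
Rounded: 220.

220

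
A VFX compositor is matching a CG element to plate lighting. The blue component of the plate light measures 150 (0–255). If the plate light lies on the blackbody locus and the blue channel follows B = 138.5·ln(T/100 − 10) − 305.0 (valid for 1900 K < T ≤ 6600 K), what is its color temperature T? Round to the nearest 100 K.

3700 K

ln(t − 10) = (150 + 305.0) / 138.5 = 3.2852.
t − 10 = e^3.2852 = 26.714, so t = 36.714.
T = 100·t = 3671 K → 3700 K to the nearest 100 K.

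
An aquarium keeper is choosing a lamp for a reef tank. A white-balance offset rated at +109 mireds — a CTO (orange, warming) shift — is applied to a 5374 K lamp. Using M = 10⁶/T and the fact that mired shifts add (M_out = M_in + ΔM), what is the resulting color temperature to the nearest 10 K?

3390 K

M_in = 10⁶/5374 = 186.08 mireds.
M_out = 186.08 + (+109) = 295.08 mireds.
T_out = 10⁶/295.08 = 3388.9 K → 3390 K.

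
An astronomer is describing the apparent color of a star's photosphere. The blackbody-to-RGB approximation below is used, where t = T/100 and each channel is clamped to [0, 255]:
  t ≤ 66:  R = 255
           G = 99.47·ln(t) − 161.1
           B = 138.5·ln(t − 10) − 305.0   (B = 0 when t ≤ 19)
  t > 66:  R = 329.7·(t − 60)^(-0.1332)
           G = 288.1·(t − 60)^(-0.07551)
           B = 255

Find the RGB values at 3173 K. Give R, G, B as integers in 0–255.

R=255, G=183, B=121

t = 3173/100 = 31.73; the t ≤ 66 branch applies.
R = 255 by definition for t ≤ 66.
G = 99.47·ln 31.73 − 161.1 = 99.47·3.4573 − 161.1 = 182.794.
B = 138.5·ln(31.73 − 10) − 305.0 = 138.5·ln 21.73 − 305.0 = 138.5·3.0787 − 305.0 = 121.399.
Rounded: (255, 183, 121).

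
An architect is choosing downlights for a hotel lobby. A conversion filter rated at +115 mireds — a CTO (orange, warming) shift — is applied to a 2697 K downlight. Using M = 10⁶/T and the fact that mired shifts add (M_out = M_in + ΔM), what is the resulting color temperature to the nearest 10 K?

2060 K

M_in = 10⁶/2697 = 370.78 mireds.
M_out = 370.78 + (+115) = 485.78 mireds.
T_out = 10⁶/485.78 = 2058.5 K → 2060 K.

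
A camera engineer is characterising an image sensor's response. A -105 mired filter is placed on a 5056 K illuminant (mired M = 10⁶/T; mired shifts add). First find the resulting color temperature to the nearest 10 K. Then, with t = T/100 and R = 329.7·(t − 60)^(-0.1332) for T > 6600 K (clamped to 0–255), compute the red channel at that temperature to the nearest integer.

M_in = 10⁶/5056 = 197.78; M_out = 197.78 + (-105) = 92.78.
T_out = 10⁶/92.78 = 10777.6 K → 10780 K; t = 107.8.
R = 329.7·(107.8 − 60)^(-0.1332) = 329.7·47.8^(-0.1332) = 329.7·0.59745 = 196.979.
Rounded: 197.

197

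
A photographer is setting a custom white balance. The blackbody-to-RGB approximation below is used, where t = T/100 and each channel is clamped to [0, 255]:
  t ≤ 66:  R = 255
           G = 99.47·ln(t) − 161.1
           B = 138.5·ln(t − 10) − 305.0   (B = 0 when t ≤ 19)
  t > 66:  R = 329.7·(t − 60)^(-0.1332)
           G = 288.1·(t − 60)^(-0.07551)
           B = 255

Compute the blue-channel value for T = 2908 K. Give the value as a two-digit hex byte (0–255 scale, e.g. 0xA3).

t = 2908/100 = 29.08; the t ≤ 66 branch applies.
B = 138.5·ln(29.08 − 10) − 305.0 = 138.5·ln 19.08 − 305.0 = 138.5·2.9486 − 305.0 = 103.387.
Rounded: 103; in hex, 0x67.

0x67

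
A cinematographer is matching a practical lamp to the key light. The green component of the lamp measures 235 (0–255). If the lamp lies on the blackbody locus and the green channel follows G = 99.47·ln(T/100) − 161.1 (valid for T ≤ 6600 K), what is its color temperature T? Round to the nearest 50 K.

ln t = (235 + 161.1) / 99.47 = 3.9821.
t = e^3.9821 = 53.630.
T = 100·t = 5363 K → 5350 K to the nearest 50 K.

5350 K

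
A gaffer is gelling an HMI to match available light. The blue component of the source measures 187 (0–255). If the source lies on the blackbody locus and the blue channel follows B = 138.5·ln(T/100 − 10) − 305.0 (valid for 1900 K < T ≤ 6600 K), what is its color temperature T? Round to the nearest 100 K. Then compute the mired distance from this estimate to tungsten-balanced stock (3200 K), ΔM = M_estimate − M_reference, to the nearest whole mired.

-90 mireds

ln(t − 10) = (187 + 305.0) / 138.5 = 3.5523.
t − 10 = e^3.5523 = 34.895, so t = 44.895.
T = 100·t = 4490 K → 4500 K to the nearest 100 K.
M_estimate = 10⁶/4500 = 222.22; M_reference = 10⁶/3200 = 312.50.
ΔM = 222.22 − 312.50 = -90.28 → -90 mireds.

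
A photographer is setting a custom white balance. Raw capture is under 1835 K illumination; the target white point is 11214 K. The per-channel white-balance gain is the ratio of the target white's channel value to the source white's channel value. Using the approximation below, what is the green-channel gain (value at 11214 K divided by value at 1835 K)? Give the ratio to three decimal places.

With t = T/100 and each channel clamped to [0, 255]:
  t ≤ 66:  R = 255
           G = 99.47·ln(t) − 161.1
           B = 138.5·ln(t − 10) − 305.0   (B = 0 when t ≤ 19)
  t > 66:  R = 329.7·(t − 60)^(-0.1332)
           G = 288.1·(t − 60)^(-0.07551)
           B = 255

At 1835 K (t = 18.35):
  G = 99.47·ln 18.35 − 161.1 = 99.47·2.9096 − 161.1 = 128.321.
At 11214 K (t = 112.14):
  G = 288.1·(112.14 − 60)^(-0.07551) = 288.1·52.14^(-0.07551) = 288.1·0.74188 = 213.737.
Gain = 213.737 / 128.321 = 1.6656 → 1.666.

1.666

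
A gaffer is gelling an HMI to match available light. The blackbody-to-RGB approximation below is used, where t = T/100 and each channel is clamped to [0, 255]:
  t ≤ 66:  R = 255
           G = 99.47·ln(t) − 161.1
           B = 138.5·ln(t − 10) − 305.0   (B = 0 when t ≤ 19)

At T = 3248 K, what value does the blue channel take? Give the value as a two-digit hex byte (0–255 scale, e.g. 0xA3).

t = 3248/100 = 32.48; the t ≤ 66 branch applies.
B = 138.5·ln(32.48 − 10) − 305.0 = 138.5·ln 22.48 − 305.0 = 138.5·3.1126 − 305.0 = 126.099.
Rounded: 126; in hex, 0x7E.

0x7E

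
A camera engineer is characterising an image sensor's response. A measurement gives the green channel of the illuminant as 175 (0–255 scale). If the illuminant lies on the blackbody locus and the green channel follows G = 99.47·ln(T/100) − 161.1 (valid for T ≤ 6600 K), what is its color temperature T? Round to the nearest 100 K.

2900 K

ln t = (175 + 161.1) / 99.47 = 3.3789.
t = e^3.3789 = 29.339.
T = 100·t = 2934 K → 2900 K to the nearest 100 K.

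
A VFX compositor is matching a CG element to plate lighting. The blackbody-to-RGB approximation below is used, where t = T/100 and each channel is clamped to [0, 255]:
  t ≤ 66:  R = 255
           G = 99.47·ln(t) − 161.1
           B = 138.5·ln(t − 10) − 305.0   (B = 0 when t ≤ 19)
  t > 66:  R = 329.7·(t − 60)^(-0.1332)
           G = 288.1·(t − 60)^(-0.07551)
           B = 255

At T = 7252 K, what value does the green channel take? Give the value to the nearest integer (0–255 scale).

t = 7252/100 = 72.52; the t > 66 branch applies.
G = 288.1·(72.52 − 60)^(-0.07551) = 288.1·12.52^(-0.07551) = 288.1·0.82627 = 238.047.
Rounded: 238.

238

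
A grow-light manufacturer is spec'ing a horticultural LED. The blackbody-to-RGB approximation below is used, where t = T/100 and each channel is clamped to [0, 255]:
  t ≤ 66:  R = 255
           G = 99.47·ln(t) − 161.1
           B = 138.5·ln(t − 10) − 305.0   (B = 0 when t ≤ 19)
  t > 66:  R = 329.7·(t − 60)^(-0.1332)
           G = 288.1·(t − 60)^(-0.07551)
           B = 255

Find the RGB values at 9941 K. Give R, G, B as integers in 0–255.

t = 9941/100 = 99.41; the t > 66 branch applies.
R = 329.7·(99.41 − 60)^(-0.1332) = 329.7·39.41^(-0.1332) = 329.7·0.61301 = 202.108.
G = 288.1·(99.41 − 60)^(-0.07551) = 288.1·39.41^(-0.07551) = 288.1·0.75773 = 218.303.
B = 255 by definition for t > 66.
Rounded: (202, 218, 255).

R=202, G=218, B=255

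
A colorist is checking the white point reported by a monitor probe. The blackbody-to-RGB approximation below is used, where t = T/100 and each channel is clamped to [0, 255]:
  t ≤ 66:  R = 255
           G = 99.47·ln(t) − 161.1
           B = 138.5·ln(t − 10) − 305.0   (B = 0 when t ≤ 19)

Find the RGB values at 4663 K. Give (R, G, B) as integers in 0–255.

t = 4663/100 = 46.63; the t ≤ 66 branch applies.
R = 255 by definition for t ≤ 66.
G = 99.47·ln 46.63 − 161.1 = 99.47·3.8422 − 161.1 = 221.088.
B = 138.5·ln(46.63 − 10) − 305.0 = 138.5·ln 36.63 − 305.0 = 138.5·3.6009 − 305.0 = 193.720.
Rounded: (255, 221, 194).

(255, 221, 194)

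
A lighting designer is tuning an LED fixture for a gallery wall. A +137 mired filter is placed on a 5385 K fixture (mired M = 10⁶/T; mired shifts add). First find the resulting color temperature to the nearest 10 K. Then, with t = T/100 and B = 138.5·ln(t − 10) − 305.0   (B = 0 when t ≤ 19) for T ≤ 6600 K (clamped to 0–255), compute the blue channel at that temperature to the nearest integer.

117

M_in = 10⁶/5385 = 185.70; M_out = 185.70 + (+137) = 322.70.
T_out = 10⁶/322.70 = 3098.8 K → 3100 K; t = 31.
B = 138.5·ln(31 − 10) − 305.0 = 138.5·ln 21 − 305.0 = 138.5·3.0445 − 305.0 = 116.666.
Rounded: 117.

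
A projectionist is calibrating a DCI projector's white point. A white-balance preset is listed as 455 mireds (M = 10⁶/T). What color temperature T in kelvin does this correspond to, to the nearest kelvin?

T = 10⁶ / 455 = 2197.80 K → 2198 K.

2198 K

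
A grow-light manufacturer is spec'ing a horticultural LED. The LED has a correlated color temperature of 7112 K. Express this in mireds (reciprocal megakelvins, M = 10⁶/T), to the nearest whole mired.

M = 10⁶ / 7112 = 140.607 → 141 mireds.

141 mireds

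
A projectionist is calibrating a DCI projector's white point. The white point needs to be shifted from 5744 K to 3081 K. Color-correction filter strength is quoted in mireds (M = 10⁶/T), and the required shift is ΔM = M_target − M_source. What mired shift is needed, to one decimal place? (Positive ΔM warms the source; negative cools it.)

+150.5 mireds

M_source = 10⁶/5744 = 174.095; M_target = 10⁶/3081 = 324.570.
ΔM = 324.570 − 174.095 = 150.475 → +150.5 mireds, a warming shift.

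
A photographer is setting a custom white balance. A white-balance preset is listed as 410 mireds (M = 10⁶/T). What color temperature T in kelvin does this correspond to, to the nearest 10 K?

2440 K

T = 10⁶ / 410 = 2439.02 K → 2440 K.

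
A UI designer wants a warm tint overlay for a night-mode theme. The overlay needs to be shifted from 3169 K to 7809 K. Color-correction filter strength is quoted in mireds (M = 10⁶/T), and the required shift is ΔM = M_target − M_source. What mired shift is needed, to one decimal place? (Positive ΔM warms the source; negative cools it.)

M_source = 10⁶/3169 = 315.557; M_target = 10⁶/7809 = 128.057.
ΔM = 128.057 − 315.557 = -187.500 → -187.5 mireds, a cooling shift.

-187.5 mireds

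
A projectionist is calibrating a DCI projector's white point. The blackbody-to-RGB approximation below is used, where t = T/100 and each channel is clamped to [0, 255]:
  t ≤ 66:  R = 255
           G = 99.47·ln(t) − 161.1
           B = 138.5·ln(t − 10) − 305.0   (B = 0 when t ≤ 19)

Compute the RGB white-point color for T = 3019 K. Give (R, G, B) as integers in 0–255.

(255, 178, 111)

t = 3019/100 = 30.19; the t ≤ 66 branch applies.
R = 255 by definition for t ≤ 66.
G = 99.47·ln 30.19 − 161.1 = 99.47·3.4075 − 161.1 = 177.845.
B = 138.5·ln(30.19 − 10) − 305.0 = 138.5·ln 20.19 − 305.0 = 138.5·3.0052 − 305.0 = 111.218.
Rounded: (255, 178, 111).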